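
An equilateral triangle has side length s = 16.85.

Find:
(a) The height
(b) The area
(a) The height splits the triangle into two 30-60-90 halves: h = s·√3/2 = 16.85·1.73205/2 ≈ 29.1851/2 ≈ 14.5925
(b) Area = (√3/4)·s² = (√3/4)·16.85² = (√3/4)·283.9225 ≈ 0.433013·283.9225 ≈ 122.942

Height = 14.59, Area = 122.9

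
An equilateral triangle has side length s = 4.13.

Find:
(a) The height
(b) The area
(a) The height splits the triangle into two 30-60-90 halves: h = s·√3/2 = 4.13·1.73205/2 ≈ 7.15337/2 ≈ 3.57668
(b) Area = (√3/4)·s² = (√3/4)·4.13² = (√3/4)·17.0569 ≈ 0.433013·17.0569 ≈ 7.38585

Height = 3.577, Area = 7.386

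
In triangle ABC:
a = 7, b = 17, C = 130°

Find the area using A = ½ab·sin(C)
A = ½·a·b·sin(C) = ½·7·17·sin(130°)
sin(130°) ≈ 0.766044
A ≈ ½·119·0.766044 = 59.5·0.766044 ≈ 45.5796

Area = 45.58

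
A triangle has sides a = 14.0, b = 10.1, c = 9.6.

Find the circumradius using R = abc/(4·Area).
First find the area with Heron's formula.
s = (14.0 + 10.1 + 9.6)/2 = 16.85
Area = √(s(s−a)(s−b)(s−c)) = √(16.85·2.85·6.75·7.25) ≈ √2350.1 ≈ 48.4778
abc = 14.0·10.1·9.6 = 1357.44
R = abc/(4·Area) ≈ 1357.44/(4·48.4778) = 1357.44/193.911 ≈ 7.00031

R = 7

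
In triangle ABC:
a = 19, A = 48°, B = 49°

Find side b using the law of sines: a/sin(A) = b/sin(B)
a/sin(A) = b/sin(B)  ⇒  b = a·sin(B)/sin(A) = 19·sin(49°)/sin(48°)
sin(49°) ≈ 0.75471, sin(48°) ≈ 0.743145
b ≈ 19·0.75471/0.743145 ≈ 14.3395/0.743145 ≈ 19.2957

b = 19.3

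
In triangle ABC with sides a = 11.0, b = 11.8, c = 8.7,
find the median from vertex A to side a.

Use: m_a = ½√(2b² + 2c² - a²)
m_a = ½√(2·11.8² + 2·8.7² − 11.0²) = ½√(2·139.24 + 2·75.69 − 121) = ½√(278.48 + 151.38 − 121) = ½√308.86
√308.86 ≈ 17.5744, so m_a ≈ 8.78721

m_a = 8.787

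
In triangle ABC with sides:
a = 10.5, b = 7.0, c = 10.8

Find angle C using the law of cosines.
c² = a² + b² − 2ab·cos(C)  ⇒  cos(C) = (a² + b² − c²)/(2ab)
cos(C) = (10.5² + 7.0² − 10.8²)/(2·10.5·7.0) = (110.25 + 49 − 116.64)/147 = 42.61/147 ≈ 0.289864
C = arccos(0.289864) ≈ 73.1502°

C = 73.15°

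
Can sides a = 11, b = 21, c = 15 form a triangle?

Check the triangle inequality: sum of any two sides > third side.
a + b vs c: 11 + 21 = 32 > 15  ✓
a + c vs b: 11 + 15 = 26 > 21  ✓
b + c vs a: 21 + 15 = 36 > 11  ✓

Yes, triangle inequality satisfied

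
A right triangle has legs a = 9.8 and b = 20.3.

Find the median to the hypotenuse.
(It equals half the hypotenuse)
Hypotenuse c = √(a² + b²) = √(96.04 + 412.09) = √508.13 ≈ 22.5417
Median to hypotenuse = c/2 ≈ 22.5417/2 ≈ 11.2709

Median = 11.27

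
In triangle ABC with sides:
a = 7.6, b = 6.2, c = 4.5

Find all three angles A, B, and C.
Law of cosines for each angle (a² = 57.76, b² = 38.44, c² = 20.25):
cos(A) = (b² + c² − a²)/(2bc) = (38.44 + 20.25 − 57.76)/(2·6.2·4.5) = 0.93/55.8 ≈ 0.0166667  ⇒  A ≈ 89.045°
cos(B) = (a² + c² − b²)/(2ac) = (57.76 + 20.25 − 38.44)/(2·7.6·4.5) = 39.57/68.4 ≈ 0.578509  ⇒  B ≈ 54.6543°
cos(C) = (a² + b² − c²)/(2ab) = (57.76 + 38.44 − 20.25)/(2·7.6·6.2) = 75.95/94.24 ≈ 0.805921  ⇒  C ≈ 36.3007°
Check: A + B + C ≈ 180°

A = 89.05°, B = 54.65°, C = 36.3°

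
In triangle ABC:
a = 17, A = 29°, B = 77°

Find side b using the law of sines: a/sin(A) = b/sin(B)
a/sin(A) = b/sin(B)  ⇒  b = a·sin(B)/sin(A) = 17·sin(77°)/sin(29°)
sin(77°) ≈ 0.97437, sin(29°) ≈ 0.48481
b ≈ 17·0.97437/0.48481 ≈ 16.5643/0.48481 ≈ 34.1666

b = 34.17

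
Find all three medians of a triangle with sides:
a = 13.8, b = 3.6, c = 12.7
Median formula: m_a = ½√(2b² + 2c² − a²) (and cyclically). a² = 190.44, b² = 12.96, c² = 161.29.
m_a = ½√(2·12.96 + 2·161.29 − 190.44) = ½√158.06 ≈ ½·12.5722 ≈ 6.2861
m_b = ½√(2·190.44 + 2·161.29 − 12.96) = ½√690.5 ≈ ½·26.2774 ≈ 13.1387
m_c = ½√(2·190.44 + 2·12.96 − 161.29) = ½√245.51 ≈ ½·15.6688 ≈ 7.83438

m_a = 6.286, m_b = 13.14, m_c = 7.834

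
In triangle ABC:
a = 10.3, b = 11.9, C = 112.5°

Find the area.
Two sides and the included angle (SAS): A = ½·a·b·sin(C) = ½·10.3·11.9·sin(112.5°)
sin(112.5°) ≈ 0.92388
A ≈ ½·122.57·0.92388 = 61.285·0.92388 ≈ 56.62

Area = 56.62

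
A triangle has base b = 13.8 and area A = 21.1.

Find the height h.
A = ½·b·h  ⇒  h = 2A/b = 2·21.1/13.8 = 42.2/13.8 ≈ 3.05797

h = 3.058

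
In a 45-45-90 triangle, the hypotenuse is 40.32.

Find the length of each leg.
In a 45-45-90 triangle hypotenuse = leg·√2, so leg = hypotenuse/√2.
Leg = 40.32/√2 ≈ 40.32/1.41421 ≈ 28.5105

Each leg = 28.51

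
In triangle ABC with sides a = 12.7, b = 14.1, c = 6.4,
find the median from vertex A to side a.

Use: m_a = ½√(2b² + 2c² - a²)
m_a = ½√(2·14.1² + 2·6.4² − 12.7²) = ½√(2·198.81 + 2·40.96 − 161.29) = ½√(397.62 + 81.92 − 161.29) = ½√318.25
√318.25 ≈ 17.8396, so m_a ≈ 8.91978

m_a = 8.92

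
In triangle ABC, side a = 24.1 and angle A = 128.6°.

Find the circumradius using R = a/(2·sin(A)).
R = a/(2·sin(A)) = 24.1/(2·sin(128.6°))
sin(128.6°) ≈ 0.78152
R ≈ 24.1/(2·0.78152) = 24.1/1.56304 ≈ 15.4187

R = 15.42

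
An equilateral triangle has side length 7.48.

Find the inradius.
r = Area/s with s the semi-perimeter.
Area = (√3/4)·7.48² = (√3/4)·55.9504 ≈ 0.433013·55.9504 ≈ 24.2272
s = 3·7.48/2 = 11.22
r ≈ 24.2272/11.22 ≈ 2.15929
(Equivalently r = side/(2√3) = 7.48/3.4641 ≈ 2.15929.)

r = 2.159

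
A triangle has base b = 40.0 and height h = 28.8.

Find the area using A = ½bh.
A = ½·b·h = ½·40.0·28.8 = ½·1152 = 576

Area = 576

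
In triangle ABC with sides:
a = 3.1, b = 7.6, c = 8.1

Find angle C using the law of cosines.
c² = a² + b² − 2ab·cos(C)  ⇒  cos(C) = (a² + b² − c²)/(2ab)
cos(C) = (3.1² + 7.6² − 8.1²)/(2·3.1·7.6) = (9.61 + 57.76 − 65.61)/47.12 = 1.76/47.12 ≈ 0.0373514
C = arccos(0.0373514) ≈ 87.8594°

C = 87.86°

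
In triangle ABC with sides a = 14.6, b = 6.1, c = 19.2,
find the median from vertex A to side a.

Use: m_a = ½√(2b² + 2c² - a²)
m_a = ½√(2·6.1² + 2·19.2² − 14.6²) = ½√(2·37.21 + 2·368.64 − 213.16) = ½√(74.42 + 737.28 − 213.16) = ½√598.54
√598.54 ≈ 24.4651, so m_a ≈ 12.2325

m_a = 12.23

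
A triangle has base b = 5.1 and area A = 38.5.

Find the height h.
A = ½·b·h  ⇒  h = 2A/b = 2·38.5/5.1 = 77/5.1 ≈ 15.098

h = 15.1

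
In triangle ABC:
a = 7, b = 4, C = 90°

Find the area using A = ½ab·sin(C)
A = ½·a·b·sin(C) = ½·7·4·sin(90°)
sin(90°) ≈ 1
A ≈ ½·28·1 = 14·1 ≈ 14

Area = 14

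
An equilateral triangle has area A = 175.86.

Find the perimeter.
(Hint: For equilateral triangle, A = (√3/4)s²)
A = (√3/4)s²  ⇒  s² = 4A/√3 = 4·175.86/√3 = 703.44/1.73205 ≈ 406.131
s ≈ √406.131 ≈ 20.1527
Perimeter = 3s ≈ 3·20.1527 ≈ 60.4581

Perimeter = 60.46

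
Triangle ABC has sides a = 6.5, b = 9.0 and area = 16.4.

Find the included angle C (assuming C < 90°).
Area = ½·a·b·sin(C)  ⇒  sin(C) = 2·Area/(a·b) = 2·16.4/(6.5·9.0) = 32.8/58.5 ≈ 0.560684
C = arcsin(0.560684) ≈ 34.1031° (taking the acute solution since C < 90°)

C = 34.1°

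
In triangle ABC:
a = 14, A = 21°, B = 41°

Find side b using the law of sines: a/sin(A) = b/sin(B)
a/sin(A) = b/sin(B)  ⇒  b = a·sin(B)/sin(A) = 14·sin(41°)/sin(21°)
sin(41°) ≈ 0.656059, sin(21°) ≈ 0.358368
b ≈ 14·0.656059/0.358368 ≈ 9.18483/0.358368 ≈ 25.6296

b = 25.63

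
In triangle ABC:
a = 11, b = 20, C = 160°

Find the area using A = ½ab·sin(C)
A = ½·a·b·sin(C) = ½·11·20·sin(160°)
sin(160°) ≈ 0.34202
A ≈ ½·220·0.34202 = 110·0.34202 ≈ 37.6222

Area = 37.62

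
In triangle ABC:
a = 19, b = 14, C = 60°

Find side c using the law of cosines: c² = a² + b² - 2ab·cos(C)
c² = 19² + 14² − 2·19·14·cos(60°)
cos(60°) ≈ 0.5
c² ≈ 361 + 196 − 532·(0.5) ≈ 557 − 266 ≈ 291
c ≈ √291 ≈ 17.0587

c = 17.06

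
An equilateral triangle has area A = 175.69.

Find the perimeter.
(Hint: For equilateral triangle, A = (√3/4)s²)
A = (√3/4)s²  ⇒  s² = 4A/√3 = 4·175.69/√3 = 702.76/1.73205 ≈ 405.739
s ≈ √405.739 ≈ 20.143
Perimeter = 3s ≈ 3·20.143 ≈ 60.4289

Perimeter = 60.43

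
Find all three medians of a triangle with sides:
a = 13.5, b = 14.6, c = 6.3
Median formula: m_a = ½√(2b² + 2c² − a²) (and cyclically). a² = 182.25, b² = 213.16, c² = 39.69.
m_a = ½√(2·213.16 + 2·39.69 − 182.25) = ½√323.45 ≈ ½·17.9847 ≈ 8.99236
m_b = ½√(2·182.25 + 2·39.69 − 213.16) = ½√230.72 ≈ ½·15.1895 ≈ 7.59474
m_c = ½√(2·182.25 + 2·213.16 − 39.69) = ½√751.13 ≈ ½·27.4068 ≈ 13.7034

m_a = 8.992, m_b = 7.595, m_c = 13.7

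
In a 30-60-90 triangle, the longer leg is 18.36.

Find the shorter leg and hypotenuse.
In a 30-60-90 triangle the sides are in ratio 1 : √3 : 2, so short leg = long leg/√3 and hypotenuse = 2·(short leg).
Short leg = 18.36/√3 ≈ 18.36/1.73205 ≈ 10.6002
Hypotenuse = 2·10.6002 ≈ 21.2003

Short leg = 10.6, Hypotenuse = 21.2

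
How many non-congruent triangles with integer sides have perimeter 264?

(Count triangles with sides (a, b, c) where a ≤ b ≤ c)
Let a ≤ b ≤ c with a + b + c = 264. The only binding inequality is a + b > c, i.e. 264 − c > c, so c < 264/2; and c ≥ 264/3 since c is the largest side.
So 88 ≤ c ≤ 131. For each c, b runs from ⌈(264 − c)/2⌉ up to c (then a = 264 − b − c satisfies 1 ≤ a ≤ b automatically), giving c − ⌈(264 − c)/2⌉ + 1 choices.
Summing over c: 1 + 2 + 4 + 5 + … + 64 + 65  (44 terms, c = 88, …, 131) = 1452
Check (closed form: nearest integer to p²/48 for even p, (p+3)²/48 for odd p): 264²/48 = 69696/48 ≈ 1452.00 → 1452

1452 triangles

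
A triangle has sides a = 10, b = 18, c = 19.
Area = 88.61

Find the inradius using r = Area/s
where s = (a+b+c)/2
s = (10 + 18 + 19)/2 = 47/2 = 23.5
r = Area/s = 88.61/23.5 ≈ 3.77064

r = 3.771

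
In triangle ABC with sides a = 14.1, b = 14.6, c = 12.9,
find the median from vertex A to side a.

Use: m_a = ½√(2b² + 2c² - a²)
m_a = ½√(2·14.6² + 2·12.9² − 14.1²) = ½√(2·213.16 + 2·166.41 − 198.81) = ½√(426.32 + 332.82 − 198.81) = ½√560.33
√560.33 ≈ 23.6713, so m_a ≈ 11.8356

m_a = 11.84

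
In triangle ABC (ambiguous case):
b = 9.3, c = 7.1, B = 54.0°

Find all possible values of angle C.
b/sin(B) = c/sin(C)  ⇒  sin(C) = c·sin(B)/b = 7.1·sin(54.0°)/9.3
sin(54.0°) ≈ 0.809017
sin(C) ≈ 7.1·0.809017/9.3 ≈ 5.74402/9.3 ≈ 0.617637
Candidate 1: C₁ = arcsin(0.617637) ≈ 38.1438°  →  A = 180° − 54.0° − 38.1438° ≈ 87.8562° > 0, valid
Candidate 2: C₂ = 180° − C₁ ≈ 141.856°  →  A = 180° − 54.0° − 141.856° ≈ -15.8562° ≤ 0, not a valid triangle

C = 38.14° (one solution)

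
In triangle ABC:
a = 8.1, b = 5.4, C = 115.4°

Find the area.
Two sides and the included angle (SAS): A = ½·a·b·sin(C) = ½·8.1·5.4·sin(115.4°)
sin(115.4°) ≈ 0.903335
A ≈ ½·43.74·0.903335 = 21.87·0.903335 ≈ 19.7559

Area = 19.76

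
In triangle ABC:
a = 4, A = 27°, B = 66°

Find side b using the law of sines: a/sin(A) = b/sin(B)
a/sin(A) = b/sin(B)  ⇒  b = a·sin(B)/sin(A) = 4·sin(66°)/sin(27°)
sin(66°) ≈ 0.913545, sin(27°) ≈ 0.45399
b ≈ 4·0.913545/0.45399 ≈ 3.65418/0.45399 ≈ 8.04903

b = 8.049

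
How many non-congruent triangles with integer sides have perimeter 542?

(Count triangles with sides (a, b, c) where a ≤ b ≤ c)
Let a ≤ b ≤ c with a + b + c = 542. The only binding inequality is a + b > c, i.e. 542 − c > c, so c < 542/2; and c ≥ 542/3 since c is the largest side.
So 181 ≤ c ≤ 270. For each c, b runs from ⌈(542 − c)/2⌉ up to c (then a = 542 − b − c satisfies 1 ≤ a ≤ b automatically), giving c − ⌈(542 − c)/2⌉ + 1 choices.
Summing over c: 1 + 3 + 4 + 6 + … + 133 + 135  (90 terms, c = 181, …, 270) = 6120
Check (closed form: nearest integer to p²/48 for even p, (p+3)²/48 for odd p): 542²/48 = 293764/48 ≈ 6120.08 → 6120

6120 triangles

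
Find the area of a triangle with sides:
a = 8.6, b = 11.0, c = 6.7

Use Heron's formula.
s = (8.6 + 11.0 + 6.7)/2 = 26.3/2 = 13.15
s − a = 4.55, s − b = 2.15, s − c = 6.45
s(s−a)(s−b)(s−c) = 13.15·4.55·2.15·6.45 ≈ 829.727
Area = √829.727 ≈ 28.805

Area = 28.8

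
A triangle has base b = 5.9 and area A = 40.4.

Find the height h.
A = ½·b·h  ⇒  h = 2A/b = 2·40.4/5.9 = 80.8/5.9 ≈ 13.6949

h = 13.69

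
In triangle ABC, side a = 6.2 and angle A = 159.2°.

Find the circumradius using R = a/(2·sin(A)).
R = a/(2·sin(A)) = 6.2/(2·sin(159.2°))
sin(159.2°) ≈ 0.355107
R ≈ 6.2/(2·0.355107) = 6.2/0.710214 ≈ 8.72976

R = 8.73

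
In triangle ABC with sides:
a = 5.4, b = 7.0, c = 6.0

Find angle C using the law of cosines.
c² = a² + b² − 2ab·cos(C)  ⇒  cos(C) = (a² + b² − c²)/(2ab)
cos(C) = (5.4² + 7.0² − 6.0²)/(2·5.4·7.0) = (29.16 + 49 − 36)/75.6 = 42.16/75.6 ≈ 0.557672
C = arccos(0.557672) ≈ 56.105°

C = 56.11°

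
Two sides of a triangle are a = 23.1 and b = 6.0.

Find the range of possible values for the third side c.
Triangle inequality: |a − b| < c < a + b
|a − b| = |23.1 − 6.0| = 17.1
a + b = 23.1 + 6.0 = 29.1

17.1 < c < 29.1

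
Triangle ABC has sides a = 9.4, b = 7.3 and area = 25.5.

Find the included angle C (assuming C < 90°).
Area = ½·a·b·sin(C)  ⇒  sin(C) = 2·Area/(a·b) = 2·25.5/(9.4·7.3) = 51/68.62 ≈ 0.743224
C = arcsin(0.743224) ≈ 48.0067° (taking the acute solution since C < 90°)

C = 48.01°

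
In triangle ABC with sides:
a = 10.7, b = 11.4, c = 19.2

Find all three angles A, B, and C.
Law of cosines for each angle (a² = 114.49, b² = 129.96, c² = 368.64):
cos(A) = (b² + c² − a²)/(2bc) = (129.96 + 368.64 − 114.49)/(2·11.4·19.2) = 384.11/437.76 ≈ 0.877444  ⇒  A ≈ 28.6644°
cos(B) = (a² + c² − b²)/(2ac) = (114.49 + 368.64 − 129.96)/(2·10.7·19.2) = 353.17/410.88 ≈ 0.859545  ⇒  B ≈ 30.7344°
cos(C) = (a² + b² − c²)/(2ab) = (114.49 + 129.96 − 368.64)/(2·10.7·11.4) = -124.19/243.96 ≈ -0.509059  ⇒  C ≈ 120.601°
Check: A + B + C ≈ 180°

A = 28.66°, B = 30.73°, C = 120.6°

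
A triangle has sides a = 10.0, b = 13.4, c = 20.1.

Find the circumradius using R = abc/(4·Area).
First find the area with Heron's formula.
s = (10.0 + 13.4 + 20.1)/2 = 21.75
Area = √(s(s−a)(s−b)(s−c)) = √(21.75·11.75·8.35·1.65) ≈ √3521.01 ≈ 59.3381
abc = 10.0·13.4·20.1 = 2693.4
R = abc/(4·Area) ≈ 2693.4/(4·59.3381) = 2693.4/237.352 ≈ 11.3477

R = 11.35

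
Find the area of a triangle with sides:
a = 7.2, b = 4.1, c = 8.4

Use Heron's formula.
s = (7.2 + 4.1 + 8.4)/2 = 19.7/2 = 9.85
s − a = 2.65, s − b = 5.75, s − c = 1.45
s(s−a)(s−b)(s−c) = 9.85·2.65·5.75·1.45 ≈ 217.63
Area = √217.63 ≈ 14.7523

Area = 14.75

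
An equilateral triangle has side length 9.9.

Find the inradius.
r = Area/s with s the semi-perimeter.
Area = (√3/4)·9.9² = (√3/4)·98.01 ≈ 0.433013·98.01 ≈ 42.4396
s = 3·9.9/2 = 14.85
r ≈ 42.4396/14.85 ≈ 2.85788
(Equivalently r = side/(2√3) = 9.9/3.4641 ≈ 2.85788.)

r = 2.858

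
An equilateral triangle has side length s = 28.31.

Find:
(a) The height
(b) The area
(a) The height splits the triangle into two 30-60-90 halves: h = s·√3/2 = 28.31·1.73205/2 ≈ 49.0344/2 ≈ 24.5172
(b) Area = (√3/4)·s² = (√3/4)·28.31² = (√3/4)·801.4561 ≈ 0.433013·801.4561 ≈ 347.041

Height = 24.52, Area = 347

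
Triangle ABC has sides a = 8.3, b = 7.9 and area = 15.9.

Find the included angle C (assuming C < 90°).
Area = ½·a·b·sin(C)  ⇒  sin(C) = 2·Area/(a·b) = 2·15.9/(8.3·7.9) = 31.8/65.57 ≈ 0.484978
C = arcsin(0.484978) ≈ 29.011° (taking the acute solution since C < 90°)

C = 29.01°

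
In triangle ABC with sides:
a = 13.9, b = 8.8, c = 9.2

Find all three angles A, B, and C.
Law of cosines for each angle (a² = 193.21, b² = 77.44, c² = 84.64):
cos(A) = (b² + c² − a²)/(2bc) = (77.44 + 84.64 − 193.21)/(2·8.8·9.2) = -31.13/161.92 ≈ -0.192255  ⇒  A ≈ 101.084°
cos(B) = (a² + c² − b²)/(2ac) = (193.21 + 84.64 − 77.44)/(2·13.9·9.2) = 200.41/255.76 ≈ 0.783586  ⇒  B ≈ 38.4099°
cos(C) = (a² + b² − c²)/(2ab) = (193.21 + 77.44 − 84.64)/(2·13.9·8.8) = 186.01/244.64 ≈ 0.760342  ⇒  C ≈ 40.5057°
Check: A + B + C ≈ 180°

A = 101.1°, B = 38.41°, C = 40.51°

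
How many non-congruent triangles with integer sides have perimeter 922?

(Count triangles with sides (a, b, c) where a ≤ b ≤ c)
Let a ≤ b ≤ c with a + b + c = 922. The only binding inequality is a + b > c, i.e. 922 − c > c, so c < 922/2; and c ≥ 922/3 since c is the largest side.
So 308 ≤ c ≤ 460. For each c, b runs from ⌈(922 − c)/2⌉ up to c (then a = 922 − b − c satisfies 1 ≤ a ≤ b automatically), giving c − ⌈(922 − c)/2⌉ + 1 choices.
Summing over c: 2 + 3 + 5 + 6 + … + 228 + 230  (153 terms, c = 308, …, 460) = 17710
Check (closed form: nearest integer to p²/48 for even p, (p+3)²/48 for odd p): 922²/48 = 850084/48 ≈ 17710.08 → 17710

17710 triangles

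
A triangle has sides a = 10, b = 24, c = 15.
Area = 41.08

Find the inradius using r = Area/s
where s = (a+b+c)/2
s = (10 + 24 + 15)/2 = 49/2 = 24.5
r = Area/s = 41.08/24.5 ≈ 1.67673

r = 1.677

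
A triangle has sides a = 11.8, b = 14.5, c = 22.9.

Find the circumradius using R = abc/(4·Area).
First find the area with Heron's formula.
s = (11.8 + 14.5 + 22.9)/2 = 24.6
Area = √(s(s−a)(s−b)(s−c)) = √(24.6·12.8·10.1·1.7) ≈ √5406.49 ≈ 73.5288
abc = 11.8·14.5·22.9 = 3918.19
R = abc/(4·Area) ≈ 3918.19/(4·73.5288) = 3918.19/294.115 ≈ 13.322

R = 13.32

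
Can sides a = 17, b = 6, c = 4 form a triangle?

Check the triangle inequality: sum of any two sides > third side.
a + b vs c: 17 + 6 = 23 > 4  ✓
a + c vs b: 17 + 4 = 21 > 6  ✓
b + c vs a: 6 + 4 = 10 ≤ 17  ✗

No: 6 + 4 = 10 is not > 17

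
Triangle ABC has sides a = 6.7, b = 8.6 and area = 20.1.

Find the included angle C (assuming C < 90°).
Area = ½·a·b·sin(C)  ⇒  sin(C) = 2·Area/(a·b) = 2·20.1/(6.7·8.6) = 40.2/57.62 ≈ 0.697674
C = arcsin(0.697674) ≈ 44.2407° (taking the acute solution since C < 90°)

C = 44.24°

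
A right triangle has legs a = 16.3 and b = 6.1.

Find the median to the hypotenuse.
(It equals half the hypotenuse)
Hypotenuse c = √(a² + b²) = √(265.69 + 37.21) = √302.9 ≈ 17.404
Median to hypotenuse = c/2 ≈ 17.404/2 ≈ 8.70201

Median = 8.702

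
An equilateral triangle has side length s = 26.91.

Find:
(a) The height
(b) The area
(a) The height splits the triangle into two 30-60-90 halves: h = s·√3/2 = 26.91·1.73205/2 ≈ 46.6095/2 ≈ 23.3047
(b) Area = (√3/4)·s² = (√3/4)·26.91² = (√3/4)·724.1481 ≈ 0.433013·724.1481 ≈ 313.565

Height = 23.3, Area = 313.6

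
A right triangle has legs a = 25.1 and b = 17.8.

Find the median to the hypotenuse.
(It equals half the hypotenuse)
Hypotenuse c = √(a² + b²) = √(630.01 + 316.84) = √946.85 ≈ 30.7709
Median to hypotenuse = c/2 ≈ 30.7709/2 ≈ 15.3855

Median = 15.39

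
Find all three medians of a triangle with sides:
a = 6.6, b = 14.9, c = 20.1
Median formula: m_a = ½√(2b² + 2c² − a²) (and cyclically). a² = 43.56, b² = 222.01, c² = 404.01.
m_a = ½√(2·222.01 + 2·404.01 − 43.56) = ½√1208.48 ≈ ½·34.7632 ≈ 17.3816
m_b = ½√(2·43.56 + 2·404.01 − 222.01) = ½√673.13 ≈ ½·25.9447 ≈ 12.9724
m_c = ½√(2·43.56 + 2·222.01 − 404.01) = ½√127.13 ≈ ½·11.2752 ≈ 5.6376

m_a = 17.38, m_b = 12.97, m_c = 5.638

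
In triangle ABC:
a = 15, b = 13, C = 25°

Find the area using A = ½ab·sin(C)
A = ½·a·b·sin(C) = ½·15·13·sin(25°)
sin(25°) ≈ 0.422618
A ≈ ½·195·0.422618 = 97.5·0.422618 ≈ 41.2053

Area = 41.21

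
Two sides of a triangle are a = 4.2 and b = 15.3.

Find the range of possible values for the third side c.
Triangle inequality: |a − b| < c < a + b
|a − b| = |4.2 − 15.3| = 11.1
a + b = 4.2 + 15.3 = 19.5

11.1 < c < 19.5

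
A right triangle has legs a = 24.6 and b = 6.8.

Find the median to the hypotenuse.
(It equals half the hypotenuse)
Hypotenuse c = √(a² + b²) = √(605.16 + 46.24) = √651.4 ≈ 25.5225
Median to hypotenuse = c/2 ≈ 25.5225/2 ≈ 12.7613

Median = 12.76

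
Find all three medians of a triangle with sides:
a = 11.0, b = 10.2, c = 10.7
Median formula: m_a = ½√(2b² + 2c² − a²) (and cyclically). a² = 121, b² = 104.04, c² = 114.49.
m_a = ½√(2·104.04 + 2·114.49 − 121) = ½√316.06 ≈ ½·17.7781 ≈ 8.88904
m_b = ½√(2·121 + 2·114.49 − 104.04) = ½√366.94 ≈ ½·19.1557 ≈ 9.57784
m_c = ½√(2·121 + 2·104.04 − 114.49) = ½√335.59 ≈ ½·18.3191 ≈ 9.15956

m_a = 8.889, m_b = 9.578, m_c = 9.16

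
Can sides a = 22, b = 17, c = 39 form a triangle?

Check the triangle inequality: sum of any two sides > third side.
a + b vs c: 22 + 17 = 39 ≤ 39  ✗
a + c vs b: 22 + 39 = 61 > 17  ✓
b + c vs a: 17 + 39 = 56 > 22  ✓

No: 22 + 17 = 39 is not > 39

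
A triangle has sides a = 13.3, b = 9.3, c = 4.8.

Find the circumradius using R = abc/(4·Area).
First find the area with Heron's formula.
s = (13.3 + 9.3 + 4.8)/2 = 13.7
Area = √(s(s−a)(s−b)(s−c)) = √(13.7·0.4·4.4·8.9) ≈ √214.597 ≈ 14.6491
abc = 13.3·9.3·4.8 = 593.712
R = abc/(4·Area) ≈ 593.712/(4·14.6491) = 593.712/58.5965 ≈ 10.1322

R = 10.13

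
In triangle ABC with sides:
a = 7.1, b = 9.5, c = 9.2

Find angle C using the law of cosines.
c² = a² + b² − 2ab·cos(C)  ⇒  cos(C) = (a² + b² − c²)/(2ab)
cos(C) = (7.1² + 9.5² − 9.2²)/(2·7.1·9.5) = (50.41 + 90.25 − 84.64)/134.9 = 56.02/134.9 ≈ 0.415271
C = arccos(0.415271) ≈ 65.4636°

C = 65.46°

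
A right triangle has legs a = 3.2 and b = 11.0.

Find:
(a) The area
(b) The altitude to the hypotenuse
(a) The legs are perpendicular, so Area = ½·a·b = ½·3.2·11.0 = ½·35.2 = 17.6
(b) Hypotenuse c = √(a² + b²) = √(10.24 + 121) = √131.24 ≈ 11.456
    Area = ½·c·h_c  ⇒  h_c = 2·Area/c = 35.2/11.456 ≈ 3.07262

Area = 17.6, h_c = 3.073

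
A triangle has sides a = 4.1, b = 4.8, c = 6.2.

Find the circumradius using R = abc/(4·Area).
First find the area with Heron's formula.
s = (4.1 + 4.8 + 6.2)/2 = 7.55
Area = √(s(s−a)(s−b)(s−c)) = √(7.55·3.45·2.75·1.35) ≈ √96.7013 ≈ 9.83368
abc = 4.1·4.8·6.2 = 122.016
R = abc/(4·Area) ≈ 122.016/(4·9.83368) = 122.016/39.3347 ≈ 3.10199

R = 3.102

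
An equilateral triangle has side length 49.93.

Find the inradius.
r = Area/s with s the semi-perimeter.
Area = (√3/4)·49.93² = (√3/4)·2493.0049 ≈ 0.433013·2493.0049 ≈ 1079.5
s = 3·49.93/2 = 74.895
r ≈ 1079.5/74.895 ≈ 14.4135
(Equivalently r = side/(2√3) = 49.93/3.4641 ≈ 14.4135.)

r = 14.41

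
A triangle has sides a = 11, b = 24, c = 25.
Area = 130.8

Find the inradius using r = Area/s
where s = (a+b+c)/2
s = (11 + 24 + 25)/2 = 60/2 = 30
r = Area/s = 130.8/30 ≈ 4.36

r = 4.36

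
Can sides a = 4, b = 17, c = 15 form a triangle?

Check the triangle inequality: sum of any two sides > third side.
a + b vs c: 4 + 17 = 21 > 15  ✓
a + c vs b: 4 + 15 = 19 > 17  ✓
b + c vs a: 17 + 15 = 32 > 4  ✓

Yes, triangle inequality satisfied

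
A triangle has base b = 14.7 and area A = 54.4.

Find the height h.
A = ½·b·h  ⇒  h = 2A/b = 2·54.4/14.7 = 108.8/14.7 ≈ 7.40136

h = 7.401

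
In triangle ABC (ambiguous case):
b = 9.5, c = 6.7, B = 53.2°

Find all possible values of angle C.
b/sin(B) = c/sin(C)  ⇒  sin(C) = c·sin(B)/b = 6.7·sin(53.2°)/9.5
sin(53.2°) ≈ 0.800731
sin(C) ≈ 6.7·0.800731/9.5 ≈ 5.3649/9.5 ≈ 0.564726
Candidate 1: C₁ = arcsin(0.564726) ≈ 34.3833°  →  A = 180° − 53.2° − 34.3833° ≈ 92.4167° > 0, valid
Candidate 2: C₂ = 180° − C₁ ≈ 145.617°  →  A = 180° − 53.2° − 145.617° ≈ -18.8167° ≤ 0, not a valid triangle

C = 34.38° (one solution)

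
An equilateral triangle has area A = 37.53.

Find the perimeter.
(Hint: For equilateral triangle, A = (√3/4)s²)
A = (√3/4)s²  ⇒  s² = 4A/√3 = 4·37.53/√3 = 150.12/1.73205 ≈ 86.6718
s ≈ √86.6718 ≈ 9.30977
Perimeter = 3s ≈ 3·9.30977 ≈ 27.9293

Perimeter = 27.93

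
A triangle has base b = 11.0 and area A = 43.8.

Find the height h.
A = ½·b·h  ⇒  h = 2A/b = 2·43.8/11.0 = 87.6/11.0 ≈ 7.96364

h = 7.964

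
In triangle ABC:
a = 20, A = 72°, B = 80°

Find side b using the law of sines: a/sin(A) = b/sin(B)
a/sin(A) = b/sin(B)  ⇒  b = a·sin(B)/sin(A) = 20·sin(80°)/sin(72°)
sin(80°) ≈ 0.984808, sin(72°) ≈ 0.951057
b ≈ 20·0.984808/0.951057 ≈ 19.6962/0.951057 ≈ 20.7098

b = 20.71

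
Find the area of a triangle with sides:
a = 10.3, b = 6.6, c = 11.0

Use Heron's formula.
s = (10.3 + 6.6 + 11.0)/2 = 27.9/2 = 13.95
s − a = 3.65, s − b = 7.35, s − c = 2.95
s(s−a)(s−b)(s−c) = 13.95·3.65·7.35·2.95 ≈ 1104.02
Area = √1104.02 ≈ 33.2268

Area = 33.23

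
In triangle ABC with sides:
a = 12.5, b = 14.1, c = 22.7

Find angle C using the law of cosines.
c² = a² + b² − 2ab·cos(C)  ⇒  cos(C) = (a² + b² − c²)/(2ab)
cos(C) = (12.5² + 14.1² − 22.7²)/(2·12.5·14.1) = (156.25 + 198.81 − 515.29)/352.5 = -160.23/352.5 ≈ -0.454553
C = arccos(-0.454553) ≈ 117.036°

C = 117°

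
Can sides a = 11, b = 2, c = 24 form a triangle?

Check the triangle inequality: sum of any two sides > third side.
a + b vs c: 11 + 2 = 13 ≤ 24  ✗
a + c vs b: 11 + 24 = 35 > 2  ✓
b + c vs a: 2 + 24 = 26 > 11  ✓

No: 11 + 2 = 13 is not > 24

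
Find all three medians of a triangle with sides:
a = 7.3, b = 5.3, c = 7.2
Median formula: m_a = ½√(2b² + 2c² − a²) (and cyclically). a² = 53.29, b² = 28.09, c² = 51.84.
m_a = ½√(2·28.09 + 2·51.84 − 53.29) = ½√106.57 ≈ ½·10.3233 ≈ 5.16164
m_b = ½√(2·53.29 + 2·51.84 − 28.09) = ½√182.17 ≈ ½·13.497 ≈ 6.74852
m_c = ½√(2·53.29 + 2·28.09 − 51.84) = ½√110.92 ≈ ½·10.5319 ≈ 5.26593

m_a = 5.162, m_b = 6.749, m_c = 5.266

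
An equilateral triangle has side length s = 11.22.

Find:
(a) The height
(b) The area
(a) The height splits the triangle into two 30-60-90 halves: h = s·√3/2 = 11.22·1.73205/2 ≈ 19.4336/2 ≈ 9.71681
(b) Area = (√3/4)·s² = (√3/4)·11.22² = (√3/4)·125.8884 ≈ 0.433013·125.8884 ≈ 54.5113

Height = 9.717, Area = 54.51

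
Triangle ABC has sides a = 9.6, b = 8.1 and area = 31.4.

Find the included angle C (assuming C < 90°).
Area = ½·a·b·sin(C)  ⇒  sin(C) = 2·Area/(a·b) = 2·31.4/(9.6·8.1) = 62.8/77.76 ≈ 0.807613
C = arcsin(0.807613) ≈ 53.8634° (taking the acute solution since C < 90°)

C = 53.86°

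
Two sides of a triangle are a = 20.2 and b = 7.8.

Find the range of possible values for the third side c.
Triangle inequality: |a − b| < c < a + b
|a − b| = |20.2 − 7.8| = 12.4
a + b = 20.2 + 7.8 = 28

12.4 < c < 28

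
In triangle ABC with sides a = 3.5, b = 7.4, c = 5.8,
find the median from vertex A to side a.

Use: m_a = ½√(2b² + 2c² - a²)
m_a = ½√(2·7.4² + 2·5.8² − 3.5²) = ½√(2·54.76 + 2·33.64 − 12.25) = ½√(109.52 + 67.28 − 12.25) = ½√164.55
√164.55 ≈ 12.8277, so m_a ≈ 6.41385

m_a = 6.414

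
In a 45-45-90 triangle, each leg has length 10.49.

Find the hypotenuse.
In a 45-45-90 triangle the sides are in ratio 1 : 1 : √2, so hypotenuse = leg·√2.
Hypotenuse = 10.49·√2 ≈ 10.49·1.41421 ≈ 14.8351

Hypotenuse = 10.49√2 = 14.84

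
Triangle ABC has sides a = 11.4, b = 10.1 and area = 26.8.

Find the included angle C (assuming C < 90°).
Area = ½·a·b·sin(C)  ⇒  sin(C) = 2·Area/(a·b) = 2·26.8/(11.4·10.1) = 53.6/115.14 ≈ 0.46552
C = arcsin(0.46552) ≈ 27.7439° (taking the acute solution since C < 90°)

C = 27.74°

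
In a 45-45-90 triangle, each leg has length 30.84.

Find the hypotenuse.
In a 45-45-90 triangle the sides are in ratio 1 : 1 : √2, so hypotenuse = leg·√2.
Hypotenuse = 30.84·√2 ≈ 30.84·1.41421 ≈ 43.6143

Hypotenuse = 30.84√2 = 43.61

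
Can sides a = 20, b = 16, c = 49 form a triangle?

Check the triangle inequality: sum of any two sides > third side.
a + b vs c: 20 + 16 = 36 ≤ 49  ✗
a + c vs b: 20 + 49 = 69 > 16  ✓
b + c vs a: 16 + 49 = 65 > 20  ✓

No: 20 + 16 = 36 is not > 49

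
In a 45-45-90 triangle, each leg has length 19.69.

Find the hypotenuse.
In a 45-45-90 triangle the sides are in ratio 1 : 1 : √2, so hypotenuse = leg·√2.
Hypotenuse = 19.69·√2 ≈ 19.69·1.41421 ≈ 27.8459

Hypotenuse = 19.69√2 = 27.85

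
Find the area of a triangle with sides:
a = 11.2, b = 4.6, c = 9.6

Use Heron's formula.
s = (11.2 + 4.6 + 9.6)/2 = 25.4/2 = 12.7
s − a = 1.5, s − b = 8.1, s − c = 3.1
s(s−a)(s−b)(s−c) = 12.7·1.5·8.1·3.1 ≈ 478.346
Area = √478.346 ≈ 21.8711

Area = 21.87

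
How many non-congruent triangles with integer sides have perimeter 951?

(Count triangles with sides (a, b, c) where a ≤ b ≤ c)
Let a ≤ b ≤ c with a + b + c = 951. The only binding inequality is a + b > c, i.e. 951 − c > c, so c < 951/2; and c ≥ 951/3 since c is the largest side.
So 317 ≤ c ≤ 475. For each c, b runs from ⌈(951 − c)/2⌉ up to c (then a = 951 − b − c satisfies 1 ≤ a ≤ b automatically), giving c − ⌈(951 − c)/2⌉ + 1 choices.
Summing over c: 1 + 2 + 4 + 5 + … + 236 + 238  (159 terms, c = 317, …, 475) = 18961
Check (closed form: nearest integer to p²/48 for even p, (p+3)²/48 for odd p): (951+3)²/48 = 954²/48 = 910116/48 ≈ 18960.75 → 18961

18961 triangles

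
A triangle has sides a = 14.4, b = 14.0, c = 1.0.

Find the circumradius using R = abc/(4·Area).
First find the area with Heron's formula.
s = (14.4 + 14.0 + 1.0)/2 = 14.7
Area = √(s(s−a)(s−b)(s−c)) = √(14.7·0.3·0.7·13.7) ≈ √42.2919 ≈ 6.50322
abc = 14.4·14.0·1.0 = 201.6
R = abc/(4·Area) ≈ 201.6/(4·6.50322) = 201.6/26.0129 ≈ 7.75

R = 7.75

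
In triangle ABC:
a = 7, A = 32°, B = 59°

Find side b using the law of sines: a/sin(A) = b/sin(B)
a/sin(A) = b/sin(B)  ⇒  b = a·sin(B)/sin(A) = 7·sin(59°)/sin(32°)
sin(59°) ≈ 0.857167, sin(32°) ≈ 0.529919
b ≈ 7·0.857167/0.529919 ≈ 6.00017/0.529919 ≈ 11.3228

b = 11.32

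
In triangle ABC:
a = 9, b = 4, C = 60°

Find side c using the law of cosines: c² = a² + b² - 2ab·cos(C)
c² = 9² + 4² − 2·9·4·cos(60°)
cos(60°) ≈ 0.5
c² ≈ 81 + 16 − 72·(0.5) ≈ 97 − 36 ≈ 61
c ≈ √61 ≈ 7.81025

c = 7.81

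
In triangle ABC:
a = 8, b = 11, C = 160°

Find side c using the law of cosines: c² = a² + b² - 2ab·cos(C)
c² = 8² + 11² − 2·8·11·cos(160°)
cos(160°) ≈ -0.939693
c² ≈ 64 + 121 − 176·(-0.939693) ≈ 185 + 165.386 ≈ 350.386
c ≈ √350.386 ≈ 18.7186

c = 18.72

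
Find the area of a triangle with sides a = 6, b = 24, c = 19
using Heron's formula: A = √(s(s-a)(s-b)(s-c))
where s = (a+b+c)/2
s = (6 + 24 + 19)/2 = 49/2 = 24.5
s − a = 18.5, s − b = 0.5, s − c = 5.5
s(s−a)(s−b)(s−c) = 24.5·18.5·0.5·5.5 = 1246.4375
Area = √1246.4375 ≈ 35.3049

s = 24.5, Area = 35.3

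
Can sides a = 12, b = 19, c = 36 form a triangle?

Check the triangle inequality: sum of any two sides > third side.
a + b vs c: 12 + 19 = 31 ≤ 36  ✗
a + c vs b: 12 + 36 = 48 > 19  ✓
b + c vs a: 19 + 36 = 55 > 12  ✓

No: 12 + 19 = 31 is not > 36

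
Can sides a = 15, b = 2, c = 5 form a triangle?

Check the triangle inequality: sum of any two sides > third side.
a + b vs c: 15 + 2 = 17 > 5  ✓
a + c vs b: 15 + 5 = 20 > 2  ✓
b + c vs a: 2 + 5 = 7 ≤ 15  ✗

No: 2 + 5 = 7 is not > 15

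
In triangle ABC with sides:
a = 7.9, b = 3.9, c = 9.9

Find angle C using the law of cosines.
c² = a² + b² − 2ab·cos(C)  ⇒  cos(C) = (a² + b² − c²)/(2ab)
cos(C) = (7.9² + 3.9² − 9.9²)/(2·7.9·3.9) = (62.41 + 15.21 − 98.01)/61.62 = -20.39/61.62 ≈ -0.330899
C = arccos(-0.330899) ≈ 109.323°

C = 109.3°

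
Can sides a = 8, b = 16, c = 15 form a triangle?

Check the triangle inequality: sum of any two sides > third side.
a + b vs c: 8 + 16 = 24 > 15  ✓
a + c vs b: 8 + 15 = 23 > 16  ✓
b + c vs a: 16 + 15 = 31 > 8  ✓

Yes, triangle inequality satisfied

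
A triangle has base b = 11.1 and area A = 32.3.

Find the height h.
A = ½·b·h  ⇒  h = 2A/b = 2·32.3/11.1 = 64.6/11.1 ≈ 5.81982

h = 5.82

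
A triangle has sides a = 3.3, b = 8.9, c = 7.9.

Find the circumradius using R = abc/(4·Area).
First find the area with Heron's formula.
s = (3.3 + 8.9 + 7.9)/2 = 10.05
Area = √(s(s−a)(s−b)(s−c)) = √(10.05·6.75·1.15·2.15) ≈ √167.728 ≈ 12.951
abc = 3.3·8.9·7.9 = 232.023
R = abc/(4·Area) ≈ 232.023/(4·12.951) = 232.023/51.804 ≈ 4.47887

R = 4.479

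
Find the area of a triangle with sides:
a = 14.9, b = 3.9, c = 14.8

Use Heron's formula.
s = (14.9 + 3.9 + 14.8)/2 = 33.6/2 = 16.8
s − a = 1.9, s − b = 12.9, s − c = 2
s(s−a)(s−b)(s−c) = 16.8·1.9·12.9·2 ≈ 823.536
Area = √823.536 ≈ 28.6973

Area = 28.7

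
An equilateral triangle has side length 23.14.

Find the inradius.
r = Area/s with s the semi-perimeter.
Area = (√3/4)·23.14² = (√3/4)·535.4596 ≈ 0.433013·535.4596 ≈ 231.861
s = 3·23.14/2 = 34.71
r ≈ 231.861/34.71 ≈ 6.67994
(Equivalently r = side/(2√3) = 23.14/3.4641 ≈ 6.67994.)

r = 6.68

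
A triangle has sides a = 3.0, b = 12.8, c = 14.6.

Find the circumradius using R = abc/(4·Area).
First find the area with Heron's formula.
s = (3.0 + 12.8 + 14.6)/2 = 15.2
Area = √(s(s−a)(s−b)(s−c)) = √(15.2·12.2·2.4·0.6) ≈ √267.034 ≈ 16.3412
abc = 3.0·12.8·14.6 = 560.64
R = abc/(4·Area) ≈ 560.64/(4·16.3412) = 560.64/65.3647 ≈ 8.57711

R = 8.577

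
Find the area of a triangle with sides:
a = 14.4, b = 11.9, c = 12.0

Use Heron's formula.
s = (14.4 + 11.9 + 12.0)/2 = 38.3/2 = 19.15
s − a = 4.75, s − b = 7.25, s − c = 7.15
s(s−a)(s−b)(s−c) = 19.15·4.75·7.25·7.15 ≈ 4715.27
Area = √4715.27 ≈ 68.6678

Area = 68.67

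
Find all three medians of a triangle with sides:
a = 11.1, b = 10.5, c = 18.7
Median formula: m_a = ½√(2b² + 2c² − a²) (and cyclically). a² = 123.21, b² = 110.25, c² = 349.69.
m_a = ½√(2·110.25 + 2·349.69 − 123.21) = ½√796.67 ≈ ½·28.2253 ≈ 14.1127
m_b = ½√(2·123.21 + 2·349.69 − 110.25) = ½√835.55 ≈ ½·28.9059 ≈ 14.4529
m_c = ½√(2·123.21 + 2·110.25 − 349.69) = ½√117.23 ≈ ½·10.8273 ≈ 5.41364

m_a = 14.11, m_b = 14.45, m_c = 5.414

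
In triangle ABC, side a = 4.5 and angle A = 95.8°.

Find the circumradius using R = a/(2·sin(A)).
R = a/(2·sin(A)) = 4.5/(2·sin(95.8°))
sin(95.8°) ≈ 0.994881
R ≈ 4.5/(2·0.994881) = 4.5/1.98976 ≈ 2.26158

R = 2.262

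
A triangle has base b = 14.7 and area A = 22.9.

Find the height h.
A = ½·b·h  ⇒  h = 2A/b = 2·22.9/14.7 = 45.8/14.7 ≈ 3.11565

h = 3.116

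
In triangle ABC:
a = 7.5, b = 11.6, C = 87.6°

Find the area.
Two sides and the included angle (SAS): A = ½·a·b·sin(C) = ½·7.5·11.6·sin(87.6°)
sin(87.6°) ≈ 0.999123
A ≈ ½·87·0.999123 = 43.5·0.999123 ≈ 43.4618

Area = 43.46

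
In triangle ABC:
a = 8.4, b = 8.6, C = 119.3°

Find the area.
Two sides and the included angle (SAS): A = ½·a·b·sin(C) = ½·8.4·8.6·sin(119.3°)
sin(119.3°) ≈ 0.872069
A ≈ ½·72.24·0.872069 = 36.12·0.872069 ≈ 31.4991

Area = 31.5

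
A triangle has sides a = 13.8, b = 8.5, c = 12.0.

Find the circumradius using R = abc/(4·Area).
First find the area with Heron's formula.
s = (13.8 + 8.5 + 12.0)/2 = 17.15
Area = √(s(s−a)(s−b)(s−c)) = √(17.15·3.35·8.65·5.15) ≈ √2559.37 ≈ 50.5902
abc = 13.8·8.5·12.0 = 1407.6
R = abc/(4·Area) ≈ 1407.6/(4·50.5902) = 1407.6/202.361 ≈ 6.9559

R = 6.956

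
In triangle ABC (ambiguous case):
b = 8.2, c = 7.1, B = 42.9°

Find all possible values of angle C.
b/sin(B) = c/sin(C)  ⇒  sin(C) = c·sin(B)/b = 7.1·sin(42.9°)/8.2
sin(42.9°) ≈ 0.680721
sin(C) ≈ 7.1·0.680721/8.2 ≈ 4.83312/8.2 ≈ 0.589405
Candidate 1: C₁ = arcsin(0.589405) ≈ 36.1148°  →  A = 180° − 42.9° − 36.1148° ≈ 100.985° > 0, valid
Candidate 2: C₂ = 180° − C₁ ≈ 143.885°  →  A = 180° − 42.9° − 143.885° ≈ -6.7852° ≤ 0, not a valid triangle

C = 36.11° (one solution)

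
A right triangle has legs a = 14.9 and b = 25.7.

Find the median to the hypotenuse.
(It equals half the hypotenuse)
Hypotenuse c = √(a² + b²) = √(222.01 + 660.49) = √882.5 ≈ 29.7069
Median to hypotenuse = c/2 ≈ 29.7069/2 ≈ 14.8535

Median = 14.85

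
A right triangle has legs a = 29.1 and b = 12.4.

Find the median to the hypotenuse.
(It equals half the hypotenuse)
Hypotenuse c = √(a² + b²) = √(846.81 + 153.76) = √1000.57 ≈ 31.6318
Median to hypotenuse = c/2 ≈ 31.6318/2 ≈ 15.8159

Median = 15.82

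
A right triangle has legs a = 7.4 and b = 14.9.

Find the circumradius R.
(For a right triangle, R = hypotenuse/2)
Hypotenuse c = √(a² + b²) = √(54.76 + 222.01) = √276.77 ≈ 16.6364
R = c/2 ≈ 16.6364/2 ≈ 8.3182

R = 8.318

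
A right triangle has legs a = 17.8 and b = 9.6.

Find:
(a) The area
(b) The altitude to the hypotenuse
(a) The legs are perpendicular, so Area = ½·a·b = ½·17.8·9.6 = ½·170.88 = 85.44
(b) Hypotenuse c = √(a² + b²) = √(316.84 + 92.16) = √409 ≈ 20.2237
    Area = ½·c·h_c  ⇒  h_c = 2·Area/c = 170.88/20.2237 ≈ 8.44947

Area = 85.44, h_c = 8.449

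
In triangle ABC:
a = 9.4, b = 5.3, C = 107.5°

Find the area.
Two sides and the included angle (SAS): A = ½·a·b·sin(C) = ½·9.4·5.3·sin(107.5°)
sin(107.5°) ≈ 0.953717
A ≈ ½·49.82·0.953717 = 24.91·0.953717 ≈ 23.7571

Area = 23.76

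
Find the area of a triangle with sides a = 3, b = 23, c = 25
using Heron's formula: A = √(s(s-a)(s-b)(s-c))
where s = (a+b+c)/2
s = (3 + 23 + 25)/2 = 51/2 = 25.5
s − a = 22.5, s − b = 2.5, s − c = 0.5
s(s−a)(s−b)(s−c) = 25.5·22.5·2.5·0.5 = 717.1875
Area = √717.1875 ≈ 26.7804

s = 25.5, Area = 26.78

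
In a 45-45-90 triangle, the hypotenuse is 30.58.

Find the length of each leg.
In a 45-45-90 triangle hypotenuse = leg·√2, so leg = hypotenuse/√2.
Leg = 30.58/√2 ≈ 30.58/1.41421 ≈ 21.6233

Each leg = 21.62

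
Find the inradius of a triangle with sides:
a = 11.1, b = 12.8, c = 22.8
r = Area/s where s is the semi-perimeter.
s = (11.1 + 12.8 + 22.8)/2 = 46.7/2 = 23.35
Area = √(s(s−a)(s−b)(s−c)) = √(23.35·12.25·10.55·0.55) ≈ √1659.73 ≈ 40.7398
r ≈ 40.7398/23.35 ≈ 1.74475

r = 1.745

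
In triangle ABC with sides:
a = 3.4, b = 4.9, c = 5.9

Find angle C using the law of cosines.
c² = a² + b² − 2ab·cos(C)  ⇒  cos(C) = (a² + b² − c²)/(2ab)
cos(C) = (3.4² + 4.9² − 5.9²)/(2·3.4·4.9) = (11.56 + 24.01 − 34.81)/33.32 = 0.76/33.32 ≈ 0.0228091
C = arccos(0.0228091) ≈ 88.693°

C = 88.69°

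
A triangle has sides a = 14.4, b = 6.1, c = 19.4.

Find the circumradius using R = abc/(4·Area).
First find the area with Heron's formula.
s = (14.4 + 6.1 + 19.4)/2 = 19.95
Area = √(s(s−a)(s−b)(s−c)) = √(19.95·5.55·13.85·0.55) ≈ √843.429 ≈ 29.0418
abc = 14.4·6.1·19.4 = 1704.096
R = abc/(4·Area) ≈ 1704.096/(4·29.0418) = 1704.096/116.167 ≈ 14.6693

R = 14.67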